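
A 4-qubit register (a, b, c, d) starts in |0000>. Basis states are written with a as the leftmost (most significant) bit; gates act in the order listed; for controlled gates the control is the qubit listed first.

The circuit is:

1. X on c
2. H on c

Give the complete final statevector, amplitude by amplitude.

The resulting statevector has amplitude sqrt(2)/2 on |0000>, -sqrt(2)/2 on |0010>, and 0 on every other basis state.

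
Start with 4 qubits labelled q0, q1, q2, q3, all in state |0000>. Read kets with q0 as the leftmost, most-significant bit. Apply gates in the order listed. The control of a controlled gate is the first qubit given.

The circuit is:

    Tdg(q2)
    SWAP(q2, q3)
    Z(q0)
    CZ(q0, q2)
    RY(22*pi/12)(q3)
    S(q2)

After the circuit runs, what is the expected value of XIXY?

The expectation value of XIXY is 0.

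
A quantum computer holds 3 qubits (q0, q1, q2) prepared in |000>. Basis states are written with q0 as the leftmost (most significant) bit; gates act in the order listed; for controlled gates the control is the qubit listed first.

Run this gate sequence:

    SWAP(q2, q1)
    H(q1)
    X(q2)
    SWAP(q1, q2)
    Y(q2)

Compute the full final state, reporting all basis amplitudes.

The resulting statevector has amplitude -sqrt(2)*I/2 on |010>, sqrt(2)*I/2 on |011>, and 0 on every other basis state.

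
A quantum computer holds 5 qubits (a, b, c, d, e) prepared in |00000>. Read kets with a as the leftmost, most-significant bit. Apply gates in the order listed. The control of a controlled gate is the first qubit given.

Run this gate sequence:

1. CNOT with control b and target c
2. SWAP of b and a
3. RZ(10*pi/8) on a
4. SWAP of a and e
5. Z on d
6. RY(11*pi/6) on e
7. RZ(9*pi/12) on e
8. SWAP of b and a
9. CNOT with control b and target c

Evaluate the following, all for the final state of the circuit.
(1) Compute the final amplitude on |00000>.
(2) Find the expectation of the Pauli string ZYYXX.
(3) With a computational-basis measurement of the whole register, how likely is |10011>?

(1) The final state's coefficient on |00000> equals sqrt(2)/4 + sqrt(6)/4.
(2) In the final state, ZYYXX has expectation 0.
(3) The probability of measuring |10011> is 0.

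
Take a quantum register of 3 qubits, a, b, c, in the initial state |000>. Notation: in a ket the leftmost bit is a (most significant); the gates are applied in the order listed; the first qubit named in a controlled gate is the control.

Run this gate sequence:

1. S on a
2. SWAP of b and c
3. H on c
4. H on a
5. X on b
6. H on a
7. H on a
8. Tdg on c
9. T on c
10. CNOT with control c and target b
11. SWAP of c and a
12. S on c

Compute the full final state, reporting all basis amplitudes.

The resulting statevector has amplitude 0 on |000>, 0 on |001>, 1/2 on |010>, I/2 on |011>, 1/2 on |100>, I/2 on |101>, 0 on |110>, 0 on |111>.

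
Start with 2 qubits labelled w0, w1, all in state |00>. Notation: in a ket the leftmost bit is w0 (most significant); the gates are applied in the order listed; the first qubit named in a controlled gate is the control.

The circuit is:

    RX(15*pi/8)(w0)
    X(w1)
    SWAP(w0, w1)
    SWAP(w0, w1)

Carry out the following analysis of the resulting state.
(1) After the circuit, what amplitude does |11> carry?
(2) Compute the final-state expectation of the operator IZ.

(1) The final state's coefficient on |11> equals -I*sin(pi/16).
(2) The expectation value of IZ is -1.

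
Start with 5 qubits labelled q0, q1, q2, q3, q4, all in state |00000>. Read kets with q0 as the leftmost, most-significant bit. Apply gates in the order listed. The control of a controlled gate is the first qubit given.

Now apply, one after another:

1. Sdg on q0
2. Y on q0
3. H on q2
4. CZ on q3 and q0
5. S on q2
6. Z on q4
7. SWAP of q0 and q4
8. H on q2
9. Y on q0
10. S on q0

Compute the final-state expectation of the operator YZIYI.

The expectation value of YZIYI is 0.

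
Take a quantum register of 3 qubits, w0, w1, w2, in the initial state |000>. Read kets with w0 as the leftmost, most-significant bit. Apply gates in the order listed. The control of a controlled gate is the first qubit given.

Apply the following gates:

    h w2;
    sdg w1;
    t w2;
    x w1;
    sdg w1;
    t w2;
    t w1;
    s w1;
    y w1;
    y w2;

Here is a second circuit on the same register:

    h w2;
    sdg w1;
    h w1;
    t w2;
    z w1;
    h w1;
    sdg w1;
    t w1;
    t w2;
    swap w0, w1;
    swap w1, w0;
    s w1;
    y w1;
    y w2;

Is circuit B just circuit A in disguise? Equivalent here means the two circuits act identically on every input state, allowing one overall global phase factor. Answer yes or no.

Yes: on every input state the two circuits agree up to one overall phase factor.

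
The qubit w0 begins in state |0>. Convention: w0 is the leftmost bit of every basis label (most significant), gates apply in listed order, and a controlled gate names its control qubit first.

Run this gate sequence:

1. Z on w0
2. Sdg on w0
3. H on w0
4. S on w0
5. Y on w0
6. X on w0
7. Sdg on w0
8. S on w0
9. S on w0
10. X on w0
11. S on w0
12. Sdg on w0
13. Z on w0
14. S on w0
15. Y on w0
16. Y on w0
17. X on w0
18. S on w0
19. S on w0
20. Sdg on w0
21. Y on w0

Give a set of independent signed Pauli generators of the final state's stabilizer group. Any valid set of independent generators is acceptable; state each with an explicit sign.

One valid set of independent stabilizer generators is +X (any independent generating set of the same group is equally correct).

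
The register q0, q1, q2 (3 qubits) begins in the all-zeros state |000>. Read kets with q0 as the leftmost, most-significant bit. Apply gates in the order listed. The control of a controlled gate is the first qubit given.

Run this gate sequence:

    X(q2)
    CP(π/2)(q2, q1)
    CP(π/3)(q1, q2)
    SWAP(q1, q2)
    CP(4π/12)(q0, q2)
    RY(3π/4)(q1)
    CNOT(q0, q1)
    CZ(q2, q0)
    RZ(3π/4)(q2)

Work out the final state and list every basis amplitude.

After the circuit, the state carries amplitude sqrt(sqrt(2) + 2)*exp(5*I*pi/8)/2 on |000>, -sqrt(2 - sqrt(2))*exp(5*I*pi/8)/2 on |010>, and 0 on every other basis state.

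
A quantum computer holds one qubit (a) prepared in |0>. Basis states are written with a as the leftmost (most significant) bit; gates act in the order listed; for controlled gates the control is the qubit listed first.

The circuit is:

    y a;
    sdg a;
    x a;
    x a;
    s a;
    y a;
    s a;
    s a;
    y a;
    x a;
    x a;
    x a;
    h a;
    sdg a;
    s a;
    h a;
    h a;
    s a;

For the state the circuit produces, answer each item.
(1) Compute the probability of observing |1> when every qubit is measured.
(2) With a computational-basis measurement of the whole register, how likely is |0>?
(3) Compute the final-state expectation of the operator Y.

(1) A full measurement returns |1> with probability 1/2. Key observation: gates 1-6 undo each other exactly, leaving only the rest of the circuit to track.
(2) A full measurement returns |0> with probability 1/2.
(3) The expectation value of Y is 1.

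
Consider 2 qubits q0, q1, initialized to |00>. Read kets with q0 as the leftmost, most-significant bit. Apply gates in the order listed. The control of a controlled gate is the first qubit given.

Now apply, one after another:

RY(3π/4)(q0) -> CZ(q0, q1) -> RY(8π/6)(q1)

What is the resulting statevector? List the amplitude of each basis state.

After the circuit, the state carries amplitude -sqrt(2 - sqrt(2))/4 on |00>, sqrt(6 - 3*sqrt(2))/4 on |01>, -sqrt(sqrt(2) + 2)/4 on |10>, sqrt(3*sqrt(2) + 6)/4 on |11>.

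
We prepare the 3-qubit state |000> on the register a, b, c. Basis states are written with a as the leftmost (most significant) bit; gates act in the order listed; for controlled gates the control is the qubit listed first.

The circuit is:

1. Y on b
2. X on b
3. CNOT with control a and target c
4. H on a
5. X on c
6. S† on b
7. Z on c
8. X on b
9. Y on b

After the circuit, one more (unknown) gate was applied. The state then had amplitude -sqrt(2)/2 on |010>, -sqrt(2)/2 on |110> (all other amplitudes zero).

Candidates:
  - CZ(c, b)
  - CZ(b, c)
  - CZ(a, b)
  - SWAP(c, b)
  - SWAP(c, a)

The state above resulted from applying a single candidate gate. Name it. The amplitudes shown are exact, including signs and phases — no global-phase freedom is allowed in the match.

The applied gate was SWAP(c, b).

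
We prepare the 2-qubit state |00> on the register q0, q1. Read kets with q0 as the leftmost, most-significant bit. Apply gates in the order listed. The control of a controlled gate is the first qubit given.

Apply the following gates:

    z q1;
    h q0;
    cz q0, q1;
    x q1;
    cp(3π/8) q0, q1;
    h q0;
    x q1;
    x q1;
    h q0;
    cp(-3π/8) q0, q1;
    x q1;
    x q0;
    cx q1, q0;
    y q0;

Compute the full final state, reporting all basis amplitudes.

The final amplitudes are -sqrt(2)*I/2 on |00>, 0 on |01>, sqrt(2)*I/2 on |10>, 0 on |11>. Key observation: steps 4-11 multiply out to the identity, so the circuit reduces to the remaining gates.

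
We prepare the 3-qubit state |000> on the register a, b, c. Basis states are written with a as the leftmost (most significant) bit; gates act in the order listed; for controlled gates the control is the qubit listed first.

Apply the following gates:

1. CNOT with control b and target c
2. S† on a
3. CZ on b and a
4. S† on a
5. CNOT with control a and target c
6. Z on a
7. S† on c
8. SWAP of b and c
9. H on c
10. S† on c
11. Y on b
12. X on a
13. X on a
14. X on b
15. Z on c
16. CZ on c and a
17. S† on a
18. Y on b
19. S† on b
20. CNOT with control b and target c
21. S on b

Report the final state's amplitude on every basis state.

After the circuit, the state carries amplitude -sqrt(2)*I/2 on |010>, -sqrt(2)/2 on |011>, and 0 on every other basis state.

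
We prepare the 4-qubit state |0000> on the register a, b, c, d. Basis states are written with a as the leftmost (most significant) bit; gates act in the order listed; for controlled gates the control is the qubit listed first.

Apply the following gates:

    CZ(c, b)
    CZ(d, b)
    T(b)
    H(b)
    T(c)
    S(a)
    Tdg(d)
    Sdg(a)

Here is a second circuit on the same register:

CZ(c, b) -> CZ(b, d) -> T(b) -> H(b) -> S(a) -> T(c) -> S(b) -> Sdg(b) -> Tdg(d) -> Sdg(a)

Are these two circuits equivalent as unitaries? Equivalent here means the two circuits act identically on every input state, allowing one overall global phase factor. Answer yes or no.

Yes — the two circuits implement the same unitary up to a global phase.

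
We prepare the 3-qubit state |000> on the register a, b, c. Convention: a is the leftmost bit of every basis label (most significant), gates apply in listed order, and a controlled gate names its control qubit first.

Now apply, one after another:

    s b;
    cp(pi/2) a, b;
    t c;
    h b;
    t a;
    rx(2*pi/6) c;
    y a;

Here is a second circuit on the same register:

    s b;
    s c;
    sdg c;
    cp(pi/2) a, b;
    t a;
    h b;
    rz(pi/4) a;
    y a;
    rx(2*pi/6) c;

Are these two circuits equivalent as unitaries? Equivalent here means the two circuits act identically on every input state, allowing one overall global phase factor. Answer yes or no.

No, they are not equivalent — no single phase factor reconciles the two unitaries.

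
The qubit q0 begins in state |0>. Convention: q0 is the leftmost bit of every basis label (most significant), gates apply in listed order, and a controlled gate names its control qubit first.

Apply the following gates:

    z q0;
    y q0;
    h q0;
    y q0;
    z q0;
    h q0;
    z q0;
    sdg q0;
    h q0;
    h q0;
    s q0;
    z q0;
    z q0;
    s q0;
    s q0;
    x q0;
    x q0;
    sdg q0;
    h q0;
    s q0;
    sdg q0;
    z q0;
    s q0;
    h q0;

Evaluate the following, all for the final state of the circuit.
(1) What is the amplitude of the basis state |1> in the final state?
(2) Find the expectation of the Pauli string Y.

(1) The amplitude on |1> is 1/2 + I/2. Key observation: the block from step 7 through step 12 cancels to the identity and can be dropped.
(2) The observable Y averages to -1.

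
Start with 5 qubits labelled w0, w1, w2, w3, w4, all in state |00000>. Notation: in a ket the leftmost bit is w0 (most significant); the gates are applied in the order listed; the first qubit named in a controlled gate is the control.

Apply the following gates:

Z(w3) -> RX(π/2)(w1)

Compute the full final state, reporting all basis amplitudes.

After the circuit, the state carries amplitude sqrt(2)/2 on |00000>, -sqrt(2)*I/2 on |01000>, and 0 on every other basis state.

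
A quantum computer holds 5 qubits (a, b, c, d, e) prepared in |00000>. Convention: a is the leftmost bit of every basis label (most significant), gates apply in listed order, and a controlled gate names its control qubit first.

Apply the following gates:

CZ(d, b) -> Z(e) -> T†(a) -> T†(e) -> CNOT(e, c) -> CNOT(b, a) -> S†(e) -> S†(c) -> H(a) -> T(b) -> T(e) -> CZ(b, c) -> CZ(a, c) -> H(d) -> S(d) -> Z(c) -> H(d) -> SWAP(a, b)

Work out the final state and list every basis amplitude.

After the circuit, the state carries amplitude sqrt(2)*(1 + I)/4 on |00000>, sqrt(2)*(1 - I)/4 on |00010>, sqrt(2)*(1 + I)/4 on |01000>, sqrt(2)*(1 - I)/4 on |01010>, and 0 on every other basis state.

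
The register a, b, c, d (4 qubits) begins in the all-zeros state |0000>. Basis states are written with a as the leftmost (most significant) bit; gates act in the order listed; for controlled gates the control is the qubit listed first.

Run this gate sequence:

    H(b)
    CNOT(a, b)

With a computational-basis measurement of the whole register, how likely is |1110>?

A full measurement returns |1110> with probability 0.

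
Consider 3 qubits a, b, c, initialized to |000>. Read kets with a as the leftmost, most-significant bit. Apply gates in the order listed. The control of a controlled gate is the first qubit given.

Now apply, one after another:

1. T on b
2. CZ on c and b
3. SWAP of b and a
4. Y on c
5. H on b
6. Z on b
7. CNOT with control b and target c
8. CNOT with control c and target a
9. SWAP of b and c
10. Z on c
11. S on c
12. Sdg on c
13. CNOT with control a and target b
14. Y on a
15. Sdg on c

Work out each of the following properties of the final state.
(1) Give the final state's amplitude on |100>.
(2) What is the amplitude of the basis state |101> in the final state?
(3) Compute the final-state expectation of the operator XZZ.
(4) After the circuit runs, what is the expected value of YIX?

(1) |100> carries amplitude 0 in the final state. Key observation: steps 11-12 multiply out to the identity, so the circuit reduces to the remaining gates.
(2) The amplitude on |101> is sqrt(2)*I/2.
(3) In the final state, XZZ has expectation 0.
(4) The expectation value of YIX is 1.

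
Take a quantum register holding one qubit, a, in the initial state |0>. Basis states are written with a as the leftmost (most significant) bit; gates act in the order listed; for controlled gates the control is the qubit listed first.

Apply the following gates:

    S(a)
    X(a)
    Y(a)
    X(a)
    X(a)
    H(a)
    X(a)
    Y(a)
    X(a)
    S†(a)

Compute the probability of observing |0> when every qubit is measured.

Outcome |0> occurs with probability 1/2.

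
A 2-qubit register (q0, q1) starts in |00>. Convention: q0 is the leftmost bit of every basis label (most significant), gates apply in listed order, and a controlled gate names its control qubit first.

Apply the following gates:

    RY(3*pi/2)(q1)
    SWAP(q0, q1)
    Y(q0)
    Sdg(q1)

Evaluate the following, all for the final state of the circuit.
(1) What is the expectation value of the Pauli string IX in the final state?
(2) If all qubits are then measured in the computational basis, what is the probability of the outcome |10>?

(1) In the final state, IX has expectation 0.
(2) Outcome |10> occurs with probability 1/2.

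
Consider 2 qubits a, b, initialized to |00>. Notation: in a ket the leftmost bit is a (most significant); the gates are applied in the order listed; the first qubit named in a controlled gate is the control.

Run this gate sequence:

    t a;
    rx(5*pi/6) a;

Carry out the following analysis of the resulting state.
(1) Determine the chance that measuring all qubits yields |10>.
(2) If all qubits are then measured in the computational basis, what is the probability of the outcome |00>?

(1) The probability of measuring |10> is sqrt(3)/4 + 1/2.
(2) The probability of measuring |00> is 1/2 - sqrt(3)/4.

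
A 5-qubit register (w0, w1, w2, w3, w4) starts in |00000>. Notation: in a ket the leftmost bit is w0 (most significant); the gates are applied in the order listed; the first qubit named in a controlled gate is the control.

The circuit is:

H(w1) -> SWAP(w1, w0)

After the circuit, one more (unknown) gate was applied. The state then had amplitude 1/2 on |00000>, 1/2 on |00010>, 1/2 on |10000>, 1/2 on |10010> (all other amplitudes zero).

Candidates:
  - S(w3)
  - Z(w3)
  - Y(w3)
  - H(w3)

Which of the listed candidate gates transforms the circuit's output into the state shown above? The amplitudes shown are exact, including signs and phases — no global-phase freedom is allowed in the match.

It was H(w3) that produced the state shown.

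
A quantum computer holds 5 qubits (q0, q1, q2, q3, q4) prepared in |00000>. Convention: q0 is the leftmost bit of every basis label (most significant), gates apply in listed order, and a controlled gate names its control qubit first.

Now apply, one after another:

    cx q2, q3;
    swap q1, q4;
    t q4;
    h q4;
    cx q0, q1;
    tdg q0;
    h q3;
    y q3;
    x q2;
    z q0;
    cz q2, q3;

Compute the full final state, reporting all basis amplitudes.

The resulting statevector has amplitude -I/2 on |00100>, -I/2 on |00101>, -I/2 on |00110>, -I/2 on |00111>, and 0 on every other basis state.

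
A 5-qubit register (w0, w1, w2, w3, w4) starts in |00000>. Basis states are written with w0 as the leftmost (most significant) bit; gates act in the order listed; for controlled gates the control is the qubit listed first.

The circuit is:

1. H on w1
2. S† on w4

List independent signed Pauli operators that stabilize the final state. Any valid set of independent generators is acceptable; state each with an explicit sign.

One valid set of independent stabilizer generators is +IXIII, +ZIIII, +IIZII, +IIIZI, +IIIIZ (any independent generating set of the same group is equally correct).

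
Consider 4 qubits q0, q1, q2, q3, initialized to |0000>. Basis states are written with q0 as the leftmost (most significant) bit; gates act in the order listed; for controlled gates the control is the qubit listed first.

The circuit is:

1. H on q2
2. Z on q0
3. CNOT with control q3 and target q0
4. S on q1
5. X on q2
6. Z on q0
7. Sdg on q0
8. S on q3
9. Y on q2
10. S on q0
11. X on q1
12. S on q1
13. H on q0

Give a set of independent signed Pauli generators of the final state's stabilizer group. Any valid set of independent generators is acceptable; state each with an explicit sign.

One valid set of independent stabilizer generators is +XIII, -IIXI, -IZII, +IIIZ (any independent generating set of the same group is equally correct).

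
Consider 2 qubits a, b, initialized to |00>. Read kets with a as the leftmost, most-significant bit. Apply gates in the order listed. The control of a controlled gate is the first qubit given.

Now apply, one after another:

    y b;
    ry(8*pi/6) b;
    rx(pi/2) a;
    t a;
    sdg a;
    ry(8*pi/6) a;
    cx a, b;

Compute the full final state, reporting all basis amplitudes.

The resulting statevector has amplitude -3*sqrt(2)*exp(3*I*pi/4)/8 + sqrt(6)*I/8 on |00>, -sqrt(6)*exp(3*I*pi/4)/8 + sqrt(2)*I/8 on |01>, -sqrt(6)*I/8 - sqrt(2)*exp(3*I*pi/4)/8 on |10>, -3*sqrt(2)*I/8 - sqrt(6)*exp(3*I*pi/4)/8 on |11>.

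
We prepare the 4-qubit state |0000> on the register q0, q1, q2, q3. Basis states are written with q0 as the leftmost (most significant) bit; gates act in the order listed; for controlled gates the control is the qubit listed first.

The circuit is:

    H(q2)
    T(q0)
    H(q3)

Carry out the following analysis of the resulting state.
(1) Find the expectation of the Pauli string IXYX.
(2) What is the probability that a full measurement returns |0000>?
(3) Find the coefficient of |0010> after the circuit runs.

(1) The observable IXYX averages to 0.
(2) Outcome |0000> occurs with probability 1/4.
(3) The amplitude on |0010> is 1/2.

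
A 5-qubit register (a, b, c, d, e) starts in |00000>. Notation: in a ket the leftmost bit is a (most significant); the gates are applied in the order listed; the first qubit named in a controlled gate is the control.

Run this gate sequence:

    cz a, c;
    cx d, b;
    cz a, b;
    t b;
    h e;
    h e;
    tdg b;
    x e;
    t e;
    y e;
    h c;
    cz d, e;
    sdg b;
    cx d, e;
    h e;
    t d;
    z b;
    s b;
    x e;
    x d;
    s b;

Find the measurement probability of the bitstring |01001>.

A full measurement returns |01001> with probability 0.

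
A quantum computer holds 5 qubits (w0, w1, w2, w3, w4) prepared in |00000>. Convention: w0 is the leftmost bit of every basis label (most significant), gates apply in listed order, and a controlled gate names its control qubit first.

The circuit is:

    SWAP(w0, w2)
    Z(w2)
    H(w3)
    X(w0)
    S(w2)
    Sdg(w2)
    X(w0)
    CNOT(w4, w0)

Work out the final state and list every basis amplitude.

The resulting statevector has amplitude sqrt(2)/2 on |00000>, sqrt(2)/2 on |00010>, and 0 on every other basis state. Key observation: steps 4-7 multiply out to the identity, so the circuit reduces to the remaining gates.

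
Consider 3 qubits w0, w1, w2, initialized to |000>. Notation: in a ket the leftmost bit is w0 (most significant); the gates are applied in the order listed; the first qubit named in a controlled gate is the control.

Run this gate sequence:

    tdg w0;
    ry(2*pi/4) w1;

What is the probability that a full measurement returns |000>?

The probability of measuring |000> is 1/2.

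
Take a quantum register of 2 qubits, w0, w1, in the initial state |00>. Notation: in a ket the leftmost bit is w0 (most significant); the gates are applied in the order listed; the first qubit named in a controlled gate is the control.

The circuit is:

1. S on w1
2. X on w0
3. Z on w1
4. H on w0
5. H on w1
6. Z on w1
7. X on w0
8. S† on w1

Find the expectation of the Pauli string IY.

The expectation value of IY is 1.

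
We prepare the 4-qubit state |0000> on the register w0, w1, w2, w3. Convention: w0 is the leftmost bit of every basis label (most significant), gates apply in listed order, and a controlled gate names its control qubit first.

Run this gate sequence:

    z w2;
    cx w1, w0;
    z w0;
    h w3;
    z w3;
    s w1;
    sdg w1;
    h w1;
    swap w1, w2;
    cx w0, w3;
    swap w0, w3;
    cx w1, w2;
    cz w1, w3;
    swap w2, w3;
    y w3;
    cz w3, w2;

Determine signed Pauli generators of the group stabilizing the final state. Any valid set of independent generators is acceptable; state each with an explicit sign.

The final state is stabilized by the group generated by -XIII, -IIIX, +IZII, +IIZI; other independent generating sets are equally valid. Key observation: steps 6-7 multiply out to the identity, so the circuit reduces to the remaining gates.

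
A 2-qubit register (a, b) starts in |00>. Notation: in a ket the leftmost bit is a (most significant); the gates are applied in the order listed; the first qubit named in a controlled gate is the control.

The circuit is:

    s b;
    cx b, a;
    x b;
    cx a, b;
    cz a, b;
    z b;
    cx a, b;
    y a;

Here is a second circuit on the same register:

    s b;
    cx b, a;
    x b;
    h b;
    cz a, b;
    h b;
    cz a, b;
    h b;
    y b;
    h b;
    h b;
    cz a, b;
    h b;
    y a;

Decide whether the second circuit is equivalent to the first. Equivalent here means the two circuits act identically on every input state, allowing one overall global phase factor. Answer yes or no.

No — the two circuits implement different unitaries, even allowing a global phase.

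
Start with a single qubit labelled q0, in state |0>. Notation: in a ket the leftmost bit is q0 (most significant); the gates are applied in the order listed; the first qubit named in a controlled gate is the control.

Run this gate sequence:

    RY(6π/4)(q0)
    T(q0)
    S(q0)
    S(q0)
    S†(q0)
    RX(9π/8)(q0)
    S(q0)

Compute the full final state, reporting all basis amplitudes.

The resulting statevector has amplitude sqrt(2)*cos(7*pi/16)/2 + sqrt(2)*exp(I*pi/4)*sin(7*pi/16)/2 on |0>, -sqrt(2)*sin(7*pi/16)/2 + sqrt(2)*exp(I*pi/4)*cos(7*pi/16)/2 on |1>.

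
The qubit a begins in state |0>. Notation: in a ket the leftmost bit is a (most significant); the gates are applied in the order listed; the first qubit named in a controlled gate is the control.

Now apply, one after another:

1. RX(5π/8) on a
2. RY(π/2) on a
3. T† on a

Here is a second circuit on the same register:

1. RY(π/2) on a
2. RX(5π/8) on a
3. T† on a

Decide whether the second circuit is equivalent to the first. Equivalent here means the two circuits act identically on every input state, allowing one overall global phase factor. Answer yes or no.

No: there is an input state on which the two circuits produce genuinely different outputs (not merely differing by a phase).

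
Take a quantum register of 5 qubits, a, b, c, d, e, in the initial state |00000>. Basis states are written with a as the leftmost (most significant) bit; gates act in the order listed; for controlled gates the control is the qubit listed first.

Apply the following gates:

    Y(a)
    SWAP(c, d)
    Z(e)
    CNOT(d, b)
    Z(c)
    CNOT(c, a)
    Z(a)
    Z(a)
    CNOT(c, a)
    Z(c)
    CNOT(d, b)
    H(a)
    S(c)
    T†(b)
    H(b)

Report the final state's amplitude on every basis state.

The resulting statevector has amplitude I/2 on |00000>, I/2 on |01000>, -I/2 on |10000>, -I/2 on |11000>, and 0 on every other basis state. Key observation: steps 4-11 multiply out to the identity, so the circuit reduces to the remaining gates.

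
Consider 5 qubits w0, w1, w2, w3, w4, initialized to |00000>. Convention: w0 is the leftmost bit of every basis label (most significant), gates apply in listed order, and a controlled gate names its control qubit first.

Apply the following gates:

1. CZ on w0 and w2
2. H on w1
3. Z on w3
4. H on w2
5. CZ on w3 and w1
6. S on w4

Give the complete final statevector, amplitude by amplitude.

After the circuit, the state carries amplitude 1/2 on |00000>, 1/2 on |00100>, 1/2 on |01000>, 1/2 on |01100>, and 0 on every other basis state.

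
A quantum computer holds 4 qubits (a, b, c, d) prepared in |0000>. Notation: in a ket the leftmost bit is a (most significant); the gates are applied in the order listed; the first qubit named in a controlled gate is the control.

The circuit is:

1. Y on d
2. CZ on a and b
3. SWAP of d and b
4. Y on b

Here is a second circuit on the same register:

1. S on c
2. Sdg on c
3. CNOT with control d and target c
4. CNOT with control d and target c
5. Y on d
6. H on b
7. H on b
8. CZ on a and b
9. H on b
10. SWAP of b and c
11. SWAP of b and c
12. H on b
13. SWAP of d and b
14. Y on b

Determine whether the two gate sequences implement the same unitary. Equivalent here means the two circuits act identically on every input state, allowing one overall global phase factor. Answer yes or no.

Yes — the two circuits implement the same unitary up to a global phase.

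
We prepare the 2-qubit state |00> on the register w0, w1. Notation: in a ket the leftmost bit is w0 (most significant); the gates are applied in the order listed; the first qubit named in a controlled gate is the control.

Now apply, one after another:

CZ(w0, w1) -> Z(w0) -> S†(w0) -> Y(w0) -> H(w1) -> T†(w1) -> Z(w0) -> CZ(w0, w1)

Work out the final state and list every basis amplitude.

The final amplitudes are 0 on |00>, 0 on |01>, -sqrt(2)*I/2 on |10>, sqrt(2)*exp(I*pi/4)/2 on |11>.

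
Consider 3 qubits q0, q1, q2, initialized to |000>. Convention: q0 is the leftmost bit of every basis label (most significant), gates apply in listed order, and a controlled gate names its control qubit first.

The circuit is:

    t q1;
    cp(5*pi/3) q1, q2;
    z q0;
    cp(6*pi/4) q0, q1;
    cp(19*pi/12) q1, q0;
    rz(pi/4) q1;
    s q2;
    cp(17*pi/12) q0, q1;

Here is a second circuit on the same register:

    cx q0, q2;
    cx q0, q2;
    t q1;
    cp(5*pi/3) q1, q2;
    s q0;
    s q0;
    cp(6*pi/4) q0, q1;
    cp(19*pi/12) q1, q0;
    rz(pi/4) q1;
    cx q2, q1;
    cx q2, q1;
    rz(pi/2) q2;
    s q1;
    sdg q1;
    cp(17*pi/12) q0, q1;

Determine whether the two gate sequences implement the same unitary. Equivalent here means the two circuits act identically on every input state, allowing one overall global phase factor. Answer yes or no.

Yes: on every input state the two circuits agree up to one overall phase factor.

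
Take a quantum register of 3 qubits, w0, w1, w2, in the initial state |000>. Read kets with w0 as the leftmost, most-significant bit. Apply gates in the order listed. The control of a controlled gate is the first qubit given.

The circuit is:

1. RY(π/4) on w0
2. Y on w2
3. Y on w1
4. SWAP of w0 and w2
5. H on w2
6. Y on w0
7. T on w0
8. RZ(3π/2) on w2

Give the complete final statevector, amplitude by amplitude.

The resulting statevector has amplitude sqrt(2)*(-sqrt(sqrt(2) + 2) - sqrt(2 - sqrt(2)))*exp(3*I*pi/4)/4 on |010>, sqrt(2)*(-sqrt(sqrt(2) + 2) + sqrt(2 - sqrt(2)))*exp(I*pi/4)/4 on |011>, and 0 on every other basis state.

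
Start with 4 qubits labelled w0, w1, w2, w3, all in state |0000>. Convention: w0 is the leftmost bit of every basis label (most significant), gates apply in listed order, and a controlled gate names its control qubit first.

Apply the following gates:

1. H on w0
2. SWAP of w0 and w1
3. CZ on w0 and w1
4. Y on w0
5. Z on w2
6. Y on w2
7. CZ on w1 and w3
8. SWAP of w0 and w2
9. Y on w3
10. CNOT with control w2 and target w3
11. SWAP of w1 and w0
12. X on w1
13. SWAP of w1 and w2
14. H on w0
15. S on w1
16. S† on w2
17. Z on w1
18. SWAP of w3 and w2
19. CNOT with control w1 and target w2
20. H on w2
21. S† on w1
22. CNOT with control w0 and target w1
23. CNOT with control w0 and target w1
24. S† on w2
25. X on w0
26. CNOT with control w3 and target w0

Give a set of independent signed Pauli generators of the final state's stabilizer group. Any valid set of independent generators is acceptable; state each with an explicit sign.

The stabilizer group can be generated by +IIYI, -ZIII, -IZII, +IIIZ, among other valid generating sets.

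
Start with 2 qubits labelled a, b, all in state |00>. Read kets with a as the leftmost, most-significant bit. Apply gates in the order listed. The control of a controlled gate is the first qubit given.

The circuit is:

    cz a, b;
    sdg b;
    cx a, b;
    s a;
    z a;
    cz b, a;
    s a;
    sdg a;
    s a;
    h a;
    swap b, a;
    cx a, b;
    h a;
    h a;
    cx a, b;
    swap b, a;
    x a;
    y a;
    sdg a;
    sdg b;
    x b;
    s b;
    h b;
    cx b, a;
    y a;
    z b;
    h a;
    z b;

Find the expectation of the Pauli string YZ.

The expectation value of YZ is -1. Key observation: the block from step 11 through step 16 cancels to the identity and can be dropped.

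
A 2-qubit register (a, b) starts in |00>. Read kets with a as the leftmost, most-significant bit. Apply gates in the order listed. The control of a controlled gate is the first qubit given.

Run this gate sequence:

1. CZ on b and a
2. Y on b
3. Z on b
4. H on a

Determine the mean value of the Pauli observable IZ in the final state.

The expectation value of IZ is -1.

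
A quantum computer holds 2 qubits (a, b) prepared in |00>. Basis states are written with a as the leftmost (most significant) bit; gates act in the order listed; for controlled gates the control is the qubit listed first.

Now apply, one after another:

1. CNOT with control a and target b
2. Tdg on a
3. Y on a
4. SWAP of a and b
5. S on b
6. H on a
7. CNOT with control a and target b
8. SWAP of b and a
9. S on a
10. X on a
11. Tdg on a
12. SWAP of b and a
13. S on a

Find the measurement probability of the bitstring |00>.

Outcome |00> occurs with probability 1/2.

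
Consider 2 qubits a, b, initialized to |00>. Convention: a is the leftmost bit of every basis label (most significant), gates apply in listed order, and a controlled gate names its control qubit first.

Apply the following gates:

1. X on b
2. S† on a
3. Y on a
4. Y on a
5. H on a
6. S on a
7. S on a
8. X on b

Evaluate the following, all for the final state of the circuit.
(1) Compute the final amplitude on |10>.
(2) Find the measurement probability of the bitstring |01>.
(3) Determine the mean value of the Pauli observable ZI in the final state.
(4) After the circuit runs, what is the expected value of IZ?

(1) |10> carries amplitude -sqrt(2)/2 in the final state.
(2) Outcome |01> occurs with probability 0.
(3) In the final state, ZI has expectation 0.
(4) The observable IZ averages to 1.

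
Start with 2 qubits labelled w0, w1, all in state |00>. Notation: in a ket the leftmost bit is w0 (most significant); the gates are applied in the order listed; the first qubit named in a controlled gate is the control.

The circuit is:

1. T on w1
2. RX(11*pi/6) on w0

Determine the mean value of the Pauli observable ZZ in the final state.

The expectation value of ZZ is sqrt(3)/2.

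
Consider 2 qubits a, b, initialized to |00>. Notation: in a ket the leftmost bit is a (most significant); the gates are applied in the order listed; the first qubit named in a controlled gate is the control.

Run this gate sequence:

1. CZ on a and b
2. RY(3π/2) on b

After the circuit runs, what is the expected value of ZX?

The expectation value of ZX is -1.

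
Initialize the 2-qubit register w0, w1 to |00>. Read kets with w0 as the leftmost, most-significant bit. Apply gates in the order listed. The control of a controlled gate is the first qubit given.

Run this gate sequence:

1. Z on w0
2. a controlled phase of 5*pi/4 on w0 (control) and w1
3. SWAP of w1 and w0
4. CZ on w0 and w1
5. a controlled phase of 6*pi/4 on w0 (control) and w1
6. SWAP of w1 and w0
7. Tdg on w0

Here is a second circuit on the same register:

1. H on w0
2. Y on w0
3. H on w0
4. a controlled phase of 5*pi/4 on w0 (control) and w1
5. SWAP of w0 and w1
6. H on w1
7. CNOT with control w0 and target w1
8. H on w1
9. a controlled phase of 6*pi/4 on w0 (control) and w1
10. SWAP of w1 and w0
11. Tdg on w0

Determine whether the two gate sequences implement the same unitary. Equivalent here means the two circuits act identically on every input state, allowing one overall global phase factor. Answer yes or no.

No: there is an input state on which the two circuits produce genuinely different outputs (not merely differing by a phase).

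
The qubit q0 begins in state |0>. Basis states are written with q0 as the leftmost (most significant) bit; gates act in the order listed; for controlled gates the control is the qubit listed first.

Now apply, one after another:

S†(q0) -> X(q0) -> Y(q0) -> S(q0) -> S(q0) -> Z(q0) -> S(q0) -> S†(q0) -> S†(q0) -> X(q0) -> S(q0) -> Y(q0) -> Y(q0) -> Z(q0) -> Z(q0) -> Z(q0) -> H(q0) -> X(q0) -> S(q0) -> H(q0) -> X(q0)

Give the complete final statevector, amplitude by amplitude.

The resulting statevector has amplitude 1/2 + I/2 on |0>, 1/2 - I/2 on |1>.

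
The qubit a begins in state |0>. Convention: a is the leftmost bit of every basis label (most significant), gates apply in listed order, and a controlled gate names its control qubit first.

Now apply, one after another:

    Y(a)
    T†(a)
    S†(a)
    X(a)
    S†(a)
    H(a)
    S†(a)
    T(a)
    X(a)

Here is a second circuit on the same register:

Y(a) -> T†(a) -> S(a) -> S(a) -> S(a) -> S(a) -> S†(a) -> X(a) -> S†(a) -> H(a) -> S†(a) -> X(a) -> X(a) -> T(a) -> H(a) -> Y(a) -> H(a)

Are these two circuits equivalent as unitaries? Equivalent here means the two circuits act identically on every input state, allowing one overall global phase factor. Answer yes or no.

No: there is an input state on which the two circuits produce genuinely different outputs (not merely differing by a phase).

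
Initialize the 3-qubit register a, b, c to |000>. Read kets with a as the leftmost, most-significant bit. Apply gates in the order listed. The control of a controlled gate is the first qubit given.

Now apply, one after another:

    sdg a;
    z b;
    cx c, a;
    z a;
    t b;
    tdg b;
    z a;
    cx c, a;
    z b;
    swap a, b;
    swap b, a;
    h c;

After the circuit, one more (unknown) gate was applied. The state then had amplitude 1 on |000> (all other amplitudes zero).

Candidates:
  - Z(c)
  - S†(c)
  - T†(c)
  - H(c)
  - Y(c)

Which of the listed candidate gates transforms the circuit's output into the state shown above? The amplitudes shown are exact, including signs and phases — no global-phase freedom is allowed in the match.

It was H(c) that produced the state shown. Key observation: steps 2-9 multiply out to the identity, so the circuit reduces to the remaining gates.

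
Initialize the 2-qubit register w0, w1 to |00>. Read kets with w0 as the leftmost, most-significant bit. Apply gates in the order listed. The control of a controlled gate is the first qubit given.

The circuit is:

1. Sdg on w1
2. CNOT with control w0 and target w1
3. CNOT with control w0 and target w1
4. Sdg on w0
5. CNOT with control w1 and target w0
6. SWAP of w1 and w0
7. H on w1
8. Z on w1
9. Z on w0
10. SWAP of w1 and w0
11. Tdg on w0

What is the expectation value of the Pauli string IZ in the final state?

The observable IZ averages to 1. Key observation: gates 2-3 undo each other exactly, leaving only the rest of the circuit to track.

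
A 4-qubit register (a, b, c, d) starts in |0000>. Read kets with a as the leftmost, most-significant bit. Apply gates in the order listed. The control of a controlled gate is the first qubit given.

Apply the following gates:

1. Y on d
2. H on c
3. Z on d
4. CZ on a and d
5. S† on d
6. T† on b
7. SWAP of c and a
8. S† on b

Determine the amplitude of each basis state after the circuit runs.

The final amplitudes are -sqrt(2)/2 on |0001>, -sqrt(2)/2 on |1001>, and 0 on every other basis state.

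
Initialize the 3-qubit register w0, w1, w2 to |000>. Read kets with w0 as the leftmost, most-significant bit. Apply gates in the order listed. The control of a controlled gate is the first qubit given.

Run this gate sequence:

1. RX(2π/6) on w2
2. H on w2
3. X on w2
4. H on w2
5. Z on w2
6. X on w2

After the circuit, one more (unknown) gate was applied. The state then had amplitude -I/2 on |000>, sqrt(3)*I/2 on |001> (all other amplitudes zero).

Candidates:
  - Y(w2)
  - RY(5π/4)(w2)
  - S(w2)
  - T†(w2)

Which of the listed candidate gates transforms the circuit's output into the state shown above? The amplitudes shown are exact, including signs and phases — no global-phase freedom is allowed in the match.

The unique candidate consistent with the amplitudes is S(w2).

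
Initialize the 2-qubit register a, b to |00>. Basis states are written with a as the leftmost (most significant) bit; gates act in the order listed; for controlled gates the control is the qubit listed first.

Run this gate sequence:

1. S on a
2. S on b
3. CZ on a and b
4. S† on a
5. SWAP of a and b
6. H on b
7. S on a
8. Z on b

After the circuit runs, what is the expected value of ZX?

The expectation value of ZX is -1.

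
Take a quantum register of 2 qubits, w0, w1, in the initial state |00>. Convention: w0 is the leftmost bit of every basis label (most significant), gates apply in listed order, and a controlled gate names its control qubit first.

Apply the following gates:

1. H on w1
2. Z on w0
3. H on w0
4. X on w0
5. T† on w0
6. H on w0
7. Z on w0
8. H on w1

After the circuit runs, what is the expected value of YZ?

The observable YZ averages to -sqrt(2)/2.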